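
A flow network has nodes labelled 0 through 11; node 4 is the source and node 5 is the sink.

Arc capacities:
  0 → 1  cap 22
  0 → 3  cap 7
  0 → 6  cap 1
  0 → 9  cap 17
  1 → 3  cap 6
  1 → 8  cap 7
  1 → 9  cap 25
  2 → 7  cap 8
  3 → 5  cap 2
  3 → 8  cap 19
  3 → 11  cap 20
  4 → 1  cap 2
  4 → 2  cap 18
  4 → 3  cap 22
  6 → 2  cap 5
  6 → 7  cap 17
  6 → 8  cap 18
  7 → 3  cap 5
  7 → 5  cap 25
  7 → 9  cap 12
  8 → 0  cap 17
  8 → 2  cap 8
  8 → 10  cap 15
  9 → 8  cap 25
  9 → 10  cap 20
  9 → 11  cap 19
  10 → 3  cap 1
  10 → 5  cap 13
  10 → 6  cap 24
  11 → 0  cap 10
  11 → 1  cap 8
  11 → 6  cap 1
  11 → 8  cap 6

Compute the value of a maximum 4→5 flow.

augment #1: 4→3→5 bottleneck 2, total now 2
augment #2: 4→2→7→5 bottleneck 8, total now 10
augment #3: 4→1→8→10→5 bottleneck 2, total now 12
augment #4: 4→3→8→10→5 bottleneck 11, total now 23
augment #5: 4→3→11→6→7→5 bottleneck 1, total now 24
augment #6: 4→3→8→0→6→7→5 bottleneck 1, total now 25
augment #7: 4→3→8→10→6→7→5 bottleneck 2, total now 27
augment #8: 4→3→8→0→9→10→6→7→5 bottleneck 5, total now 32

Maximum flow value: 32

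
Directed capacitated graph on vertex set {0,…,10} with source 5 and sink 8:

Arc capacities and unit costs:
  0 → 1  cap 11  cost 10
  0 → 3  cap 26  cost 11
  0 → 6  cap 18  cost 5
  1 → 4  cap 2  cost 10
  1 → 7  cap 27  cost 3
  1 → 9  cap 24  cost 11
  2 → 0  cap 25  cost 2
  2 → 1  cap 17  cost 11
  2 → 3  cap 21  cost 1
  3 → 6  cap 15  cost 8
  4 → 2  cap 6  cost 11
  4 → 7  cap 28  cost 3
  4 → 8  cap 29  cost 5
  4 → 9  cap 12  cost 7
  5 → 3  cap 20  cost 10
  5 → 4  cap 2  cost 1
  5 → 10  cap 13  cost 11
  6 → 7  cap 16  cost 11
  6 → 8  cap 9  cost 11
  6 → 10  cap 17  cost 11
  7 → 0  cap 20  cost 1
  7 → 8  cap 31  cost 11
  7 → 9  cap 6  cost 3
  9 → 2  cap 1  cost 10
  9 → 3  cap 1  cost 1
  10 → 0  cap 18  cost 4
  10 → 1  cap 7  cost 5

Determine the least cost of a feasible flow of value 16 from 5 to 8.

shortest-cost path #1: 5→4→8 push 2 @ unit cost 6 (adds 12)
shortest-cost path #2: 5→3→6→8 push 9 @ unit cost 29 (adds 261)
shortest-cost path #3: 5→10→1→7→8 push 5 @ unit cost 30 (adds 150)
total cost = 423

Minimum cost for 16 units: 423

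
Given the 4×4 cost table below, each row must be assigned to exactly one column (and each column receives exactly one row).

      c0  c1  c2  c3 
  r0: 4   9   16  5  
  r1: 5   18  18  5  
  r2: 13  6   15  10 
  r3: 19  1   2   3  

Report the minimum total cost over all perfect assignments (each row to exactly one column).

optimal assignment: row0→col0 (cost 4), row1→col3 (cost 5), row2→col1 (cost 6), row3→col2 (cost 2)
total = 4 + 5 + 6 + 2 = 17

Minimum assignment cost: 17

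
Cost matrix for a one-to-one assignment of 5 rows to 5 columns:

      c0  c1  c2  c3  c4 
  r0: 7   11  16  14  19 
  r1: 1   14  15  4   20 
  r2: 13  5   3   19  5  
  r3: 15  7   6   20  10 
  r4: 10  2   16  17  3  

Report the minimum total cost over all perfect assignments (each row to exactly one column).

Minimum assignment cost: 24

one of 2 optimal assignments: row0→col0 (cost 7), row1→col3 (cost 4), row2→col2 (cost 3), row3→col1 (cost 7), row4→col4 (cost 3)
total = 7 + 4 + 3 + 7 + 3 = 24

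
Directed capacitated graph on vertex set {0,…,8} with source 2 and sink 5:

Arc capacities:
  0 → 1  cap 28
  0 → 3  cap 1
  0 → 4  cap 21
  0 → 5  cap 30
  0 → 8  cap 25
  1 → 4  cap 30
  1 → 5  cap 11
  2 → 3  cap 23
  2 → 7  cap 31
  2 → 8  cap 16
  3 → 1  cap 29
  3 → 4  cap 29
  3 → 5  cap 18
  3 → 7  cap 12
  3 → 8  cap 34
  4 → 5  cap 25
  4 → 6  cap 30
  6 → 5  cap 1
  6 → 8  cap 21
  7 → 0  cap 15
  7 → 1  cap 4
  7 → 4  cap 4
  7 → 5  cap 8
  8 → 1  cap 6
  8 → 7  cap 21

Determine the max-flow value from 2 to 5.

Maximum flow value: 60

augment #1: 2→3→5 bottleneck 18, total now 18
augment #2: 2→7→5 bottleneck 8, total now 26
augment #3: 2→3→1→5 bottleneck 5, total now 31
augment #4: 2→7→0→5 bottleneck 15, total now 46
augment #5: 2→7→1→5 bottleneck 4, total now 50
augment #6: 2→7→4→5 bottleneck 4, total now 54
augment #7: 2→8→1→5 bottleneck 2, total now 56
augment #8: 2→8→1→4→5 bottleneck 4, total now 60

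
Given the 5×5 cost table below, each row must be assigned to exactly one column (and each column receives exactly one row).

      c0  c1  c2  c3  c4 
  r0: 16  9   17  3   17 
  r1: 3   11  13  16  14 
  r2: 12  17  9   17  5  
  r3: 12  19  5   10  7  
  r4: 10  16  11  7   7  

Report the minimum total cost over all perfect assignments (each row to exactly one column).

optimal assignment: row0→col1 (cost 9), row1→col0 (cost 3), row2→col4 (cost 5), row3→col2 (cost 5), row4→col3 (cost 7)
total = 9 + 3 + 5 + 5 + 7 = 29

Minimum assignment cost: 29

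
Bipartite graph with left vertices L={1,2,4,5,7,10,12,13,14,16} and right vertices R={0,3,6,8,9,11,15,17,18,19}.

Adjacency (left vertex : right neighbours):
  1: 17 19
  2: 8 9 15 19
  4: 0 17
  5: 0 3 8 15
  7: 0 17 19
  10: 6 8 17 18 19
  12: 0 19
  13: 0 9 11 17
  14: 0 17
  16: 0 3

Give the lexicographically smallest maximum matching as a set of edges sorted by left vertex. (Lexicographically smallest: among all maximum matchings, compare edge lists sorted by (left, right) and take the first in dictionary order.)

Lex-smallest maximum matching: {(1,17), (2,8), (4,0), (5,15), (7,19), (10,6), (13,9), (16,3)}

|M| = 8 (so the lex-smallest maximum matching has 8 edges)
process left vertices in ascending order; for each, take the smallest-labelled available neighbour that still permits 8 edges overall, or leave it unmatched if none does
lex-smallest matching: {1-17, 2-8, 4-0, 5-15, 7-19, 10-6, 13-9, 16-3}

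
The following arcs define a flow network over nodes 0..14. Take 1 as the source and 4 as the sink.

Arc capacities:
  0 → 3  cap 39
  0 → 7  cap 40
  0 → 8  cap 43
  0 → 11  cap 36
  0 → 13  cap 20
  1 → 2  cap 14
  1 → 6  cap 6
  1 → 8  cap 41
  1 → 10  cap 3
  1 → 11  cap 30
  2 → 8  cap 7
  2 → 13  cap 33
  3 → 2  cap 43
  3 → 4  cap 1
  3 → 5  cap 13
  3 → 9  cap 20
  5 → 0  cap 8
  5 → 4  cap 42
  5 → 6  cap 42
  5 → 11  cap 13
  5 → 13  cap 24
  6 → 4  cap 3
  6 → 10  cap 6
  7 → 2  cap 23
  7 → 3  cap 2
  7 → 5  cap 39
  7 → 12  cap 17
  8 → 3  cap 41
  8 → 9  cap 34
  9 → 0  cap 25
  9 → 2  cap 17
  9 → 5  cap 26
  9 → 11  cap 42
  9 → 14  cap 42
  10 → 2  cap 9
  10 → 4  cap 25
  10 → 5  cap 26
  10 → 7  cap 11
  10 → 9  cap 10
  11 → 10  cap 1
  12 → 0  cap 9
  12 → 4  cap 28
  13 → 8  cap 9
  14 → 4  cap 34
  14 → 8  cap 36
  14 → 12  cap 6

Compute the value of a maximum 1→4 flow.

augment #1: 1→6→4 bottleneck 3, total now 3
augment #2: 1→10→4 bottleneck 3, total now 6
augment #3: 1→6→10→4 bottleneck 3, total now 9
augment #4: 1→8→3→4 bottleneck 1, total now 10
augment #5: 1→11→10→4 bottleneck 1, total now 11
augment #6: 1→8→3→5→4 bottleneck 13, total now 24
augment #7: 1→8→9→5→4 bottleneck 26, total now 50
augment #8: 1→8→9→14→4 bottleneck 1, total now 51
augment #9: 1→2→8→9→14→4 bottleneck 7, total now 58
augment #10: 1→2→13→8→3→9→14→4 bottleneck 7, total now 65

Maximum flow value: 65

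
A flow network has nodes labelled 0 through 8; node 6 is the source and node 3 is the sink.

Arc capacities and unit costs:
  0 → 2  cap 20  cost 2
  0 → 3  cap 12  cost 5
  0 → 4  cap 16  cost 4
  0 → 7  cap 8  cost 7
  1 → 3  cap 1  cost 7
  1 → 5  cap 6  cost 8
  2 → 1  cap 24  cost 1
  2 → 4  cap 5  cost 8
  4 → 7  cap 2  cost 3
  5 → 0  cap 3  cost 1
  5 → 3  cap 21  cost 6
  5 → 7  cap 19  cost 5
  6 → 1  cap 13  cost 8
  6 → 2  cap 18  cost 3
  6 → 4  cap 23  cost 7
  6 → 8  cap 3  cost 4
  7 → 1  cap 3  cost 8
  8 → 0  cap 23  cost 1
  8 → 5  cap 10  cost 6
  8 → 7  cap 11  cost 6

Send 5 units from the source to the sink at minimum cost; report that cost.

shortest-cost path #1: 6→8→0→3 push 3 @ unit cost 10 (adds 30)
shortest-cost path #2: 6→2→1→3 push 1 @ unit cost 11 (adds 11)
shortest-cost path #3: 6→2→1→5→3 push 1 @ unit cost 18 (adds 18)
total cost = 59

Minimum cost for 5 units: 59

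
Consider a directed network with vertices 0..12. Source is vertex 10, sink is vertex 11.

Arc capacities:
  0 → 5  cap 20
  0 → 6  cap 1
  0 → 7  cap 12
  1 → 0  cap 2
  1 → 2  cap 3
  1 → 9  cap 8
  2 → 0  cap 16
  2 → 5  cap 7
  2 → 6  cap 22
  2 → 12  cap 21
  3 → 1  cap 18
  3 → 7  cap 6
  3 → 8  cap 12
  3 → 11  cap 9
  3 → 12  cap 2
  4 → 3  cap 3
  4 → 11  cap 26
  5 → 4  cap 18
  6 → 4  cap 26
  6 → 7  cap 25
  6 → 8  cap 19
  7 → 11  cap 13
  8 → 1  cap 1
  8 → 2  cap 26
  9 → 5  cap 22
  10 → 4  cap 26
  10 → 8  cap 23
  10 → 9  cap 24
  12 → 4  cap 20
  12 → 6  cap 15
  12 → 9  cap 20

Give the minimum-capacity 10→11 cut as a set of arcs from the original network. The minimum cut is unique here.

Min-cut arcs: {(4,3), (4,11), (7,11)} (total capacity 42)

augment #1: 10→4→11 push 26
augment #2: 10→8→1→0→7→11 push 1
augment #3: 10→8→2→0→7→11 push 11
augment #4: 10→8→2→6→7→11 push 1
augment #5: 10→9→5→4→3→11 push 3
max flow = 42; residual-reachable set from 10 gives S-side
cut edges (S→T): {(4,3), (4,11), (7,11)} total cap 42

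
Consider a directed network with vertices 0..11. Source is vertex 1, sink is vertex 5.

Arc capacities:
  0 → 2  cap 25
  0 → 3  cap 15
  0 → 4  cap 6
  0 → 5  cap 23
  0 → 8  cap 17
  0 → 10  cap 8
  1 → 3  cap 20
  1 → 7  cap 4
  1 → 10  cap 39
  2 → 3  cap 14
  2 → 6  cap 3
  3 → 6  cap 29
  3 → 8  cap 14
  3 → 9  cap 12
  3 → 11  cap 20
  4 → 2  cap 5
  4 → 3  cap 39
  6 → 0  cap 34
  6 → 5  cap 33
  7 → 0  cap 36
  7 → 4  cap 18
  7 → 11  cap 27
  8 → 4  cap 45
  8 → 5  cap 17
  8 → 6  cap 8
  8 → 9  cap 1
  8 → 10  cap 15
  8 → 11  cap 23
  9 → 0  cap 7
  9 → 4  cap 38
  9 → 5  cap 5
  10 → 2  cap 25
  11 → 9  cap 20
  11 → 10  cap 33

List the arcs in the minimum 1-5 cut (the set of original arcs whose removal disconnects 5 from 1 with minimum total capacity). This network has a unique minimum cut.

augment #1: 1→3→6→5 push 20
augment #2: 1→7→0→5 push 4
augment #3: 1→10→2→6→5 push 3
augment #4: 1→10→2→3→6→5 push 9
augment #5: 1→10→2→3→8→5 push 5
max flow = 41; residual-reachable set from 1 gives S-side
cut edges (S→T): {(1,3), (1,7), (2,3), (2,6)} total cap 41

Min-cut arcs: {(1,3), (1,7), (2,3), (2,6)} (total capacity 41)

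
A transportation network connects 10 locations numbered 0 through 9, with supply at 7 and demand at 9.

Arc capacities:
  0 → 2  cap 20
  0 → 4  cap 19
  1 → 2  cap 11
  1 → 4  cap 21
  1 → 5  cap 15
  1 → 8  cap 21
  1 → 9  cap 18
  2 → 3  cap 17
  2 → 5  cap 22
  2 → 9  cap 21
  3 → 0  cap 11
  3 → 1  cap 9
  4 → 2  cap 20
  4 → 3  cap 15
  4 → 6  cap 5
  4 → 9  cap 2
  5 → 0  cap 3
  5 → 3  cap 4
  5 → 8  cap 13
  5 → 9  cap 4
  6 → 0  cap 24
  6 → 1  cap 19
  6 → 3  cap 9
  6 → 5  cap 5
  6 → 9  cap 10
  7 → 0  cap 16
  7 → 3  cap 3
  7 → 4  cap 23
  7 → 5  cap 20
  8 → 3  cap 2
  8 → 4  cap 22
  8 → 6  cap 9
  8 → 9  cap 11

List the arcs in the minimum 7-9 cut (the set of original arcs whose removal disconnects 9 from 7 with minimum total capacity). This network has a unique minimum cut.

augment #1: 7→4→9 push 2
augment #2: 7→5→9 push 4
augment #3: 7→0→2→9 push 16
augment #4: 7→3→1→9 push 3
augment #5: 7→4→2→9 push 5
augment #6: 7→4→6→9 push 5
augment #7: 7→5→8→9 push 11
augment #8: 7→4→3→1→9 push 6
augment #9: 7→5→8→6→9 push 2
max flow = 54; residual-reachable set from 7 gives S-side
cut edges (S→T): {(2,9), (3,1), (4,6), (4,9), (5,8), (5,9)} total cap 54

Min-cut arcs: {(2,9), (3,1), (4,6), (4,9), (5,8), (5,9)} (total capacity 54)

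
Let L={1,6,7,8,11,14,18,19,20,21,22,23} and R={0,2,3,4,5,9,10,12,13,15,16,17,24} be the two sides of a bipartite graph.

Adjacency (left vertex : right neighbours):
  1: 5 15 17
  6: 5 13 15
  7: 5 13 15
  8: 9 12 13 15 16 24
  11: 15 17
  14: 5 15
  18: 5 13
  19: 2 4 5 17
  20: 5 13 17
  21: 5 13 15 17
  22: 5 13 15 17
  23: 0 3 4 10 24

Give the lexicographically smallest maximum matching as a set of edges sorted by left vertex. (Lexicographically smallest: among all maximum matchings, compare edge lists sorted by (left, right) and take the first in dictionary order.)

|M| = 7 (so the lex-smallest maximum matching has 7 edges)
process left vertices in ascending order; for each, take the smallest-labelled available neighbour that still permits 7 edges overall, or leave it unmatched if none does
lex-smallest matching: {1-5, 6-13, 7-15, 8-9, 11-17, 19-2, 23-0}

Lex-smallest maximum matching: {(1,5), (6,13), (7,15), (8,9), (11,17), (19,2), (23,0)}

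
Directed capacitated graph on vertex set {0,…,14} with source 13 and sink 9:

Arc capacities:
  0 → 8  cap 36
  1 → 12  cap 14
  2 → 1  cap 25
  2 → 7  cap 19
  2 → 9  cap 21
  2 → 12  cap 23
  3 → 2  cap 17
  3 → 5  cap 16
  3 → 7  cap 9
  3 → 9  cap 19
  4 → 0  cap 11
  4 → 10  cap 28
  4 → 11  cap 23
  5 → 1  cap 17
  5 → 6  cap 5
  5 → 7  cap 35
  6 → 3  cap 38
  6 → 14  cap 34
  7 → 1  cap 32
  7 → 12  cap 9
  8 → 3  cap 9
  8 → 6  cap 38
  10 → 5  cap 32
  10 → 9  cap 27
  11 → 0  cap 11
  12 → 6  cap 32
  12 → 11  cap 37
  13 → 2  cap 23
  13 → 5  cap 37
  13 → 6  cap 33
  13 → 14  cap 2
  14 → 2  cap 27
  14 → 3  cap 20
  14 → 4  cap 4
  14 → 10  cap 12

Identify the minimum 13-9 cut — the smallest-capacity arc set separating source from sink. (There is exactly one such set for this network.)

augment #1: 13→2→9 push 21
augment #2: 13→6→3→9 push 19
augment #3: 13→14→10→9 push 2
augment #4: 13→6→14→10→9 push 10
augment #5: 13→6→14→4→10→9 push 4
max flow = 56; residual-reachable set from 13 gives S-side
cut edges (S→T): {(2,9), (3,9), (14,4), (14,10)} total cap 56

Min-cut arcs: {(2,9), (3,9), (14,4), (14,10)} (total capacity 56)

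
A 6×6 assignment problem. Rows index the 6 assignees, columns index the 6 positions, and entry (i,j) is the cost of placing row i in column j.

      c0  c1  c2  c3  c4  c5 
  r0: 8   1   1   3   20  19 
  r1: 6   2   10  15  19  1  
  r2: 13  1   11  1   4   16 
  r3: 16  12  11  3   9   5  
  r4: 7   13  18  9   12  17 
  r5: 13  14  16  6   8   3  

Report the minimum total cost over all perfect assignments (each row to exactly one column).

Minimum assignment cost: 20

optimal assignment: row0→col2 (cost 1), row1→col1 (cost 2), row2→col4 (cost 4), row3→col3 (cost 3), row4→col0 (cost 7), row5→col5 (cost 3)
total = 1 + 2 + 4 + 3 + 7 + 3 = 20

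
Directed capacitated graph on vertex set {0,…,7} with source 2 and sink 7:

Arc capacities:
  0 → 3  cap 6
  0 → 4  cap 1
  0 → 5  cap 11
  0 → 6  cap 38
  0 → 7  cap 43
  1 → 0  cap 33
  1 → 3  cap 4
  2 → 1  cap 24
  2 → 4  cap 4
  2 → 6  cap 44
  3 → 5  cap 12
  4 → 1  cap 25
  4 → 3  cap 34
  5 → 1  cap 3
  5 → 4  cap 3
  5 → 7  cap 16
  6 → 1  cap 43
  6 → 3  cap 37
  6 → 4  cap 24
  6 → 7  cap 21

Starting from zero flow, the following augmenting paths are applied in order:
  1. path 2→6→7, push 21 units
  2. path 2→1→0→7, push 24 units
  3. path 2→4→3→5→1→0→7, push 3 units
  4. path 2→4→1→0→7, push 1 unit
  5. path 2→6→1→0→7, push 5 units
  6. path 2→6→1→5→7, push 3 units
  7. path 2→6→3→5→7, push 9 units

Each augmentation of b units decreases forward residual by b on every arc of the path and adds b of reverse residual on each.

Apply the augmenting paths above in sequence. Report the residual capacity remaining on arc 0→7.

after path 1 (2→6→7, push 21): res(0,7)=43
after path 2 (2→1→0→7, push 24): res(0,7)=19
after path 3 (2→4→3→5→1→0→7, push 3): res(0,7)=16
after path 4 (2→4→1→0→7, push 1): res(0,7)=15
after path 5 (2→6→1→0→7, push 5): res(0,7)=10
after path 6 (2→6→1→5→7, push 3): res(0,7)=10
after path 7 (2→6→3→5→7, push 9): res(0,7)=10

Residual capacity of (0,7): 10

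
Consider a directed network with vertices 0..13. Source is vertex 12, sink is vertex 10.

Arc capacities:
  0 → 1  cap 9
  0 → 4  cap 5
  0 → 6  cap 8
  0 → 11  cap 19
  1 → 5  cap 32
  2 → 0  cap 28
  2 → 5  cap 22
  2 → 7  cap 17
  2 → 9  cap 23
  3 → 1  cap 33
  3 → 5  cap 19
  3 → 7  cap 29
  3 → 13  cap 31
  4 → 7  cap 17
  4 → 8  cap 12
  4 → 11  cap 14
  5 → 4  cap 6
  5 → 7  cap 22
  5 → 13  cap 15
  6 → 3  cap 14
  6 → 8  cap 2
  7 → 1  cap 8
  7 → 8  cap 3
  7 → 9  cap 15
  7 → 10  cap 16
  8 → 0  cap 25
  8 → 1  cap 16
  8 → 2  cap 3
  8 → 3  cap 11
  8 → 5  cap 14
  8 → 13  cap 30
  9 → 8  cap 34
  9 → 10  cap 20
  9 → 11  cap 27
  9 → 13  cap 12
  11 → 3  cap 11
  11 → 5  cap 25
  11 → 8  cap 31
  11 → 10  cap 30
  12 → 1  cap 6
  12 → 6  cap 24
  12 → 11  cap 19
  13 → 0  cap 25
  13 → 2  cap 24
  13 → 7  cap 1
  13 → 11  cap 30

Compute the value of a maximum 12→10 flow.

Maximum flow value: 41

augment #1: 12→11→10 bottleneck 19, total now 19
augment #2: 12→1→5→7→10 bottleneck 6, total now 25
augment #3: 12→6→3→7→10 bottleneck 10, total now 35
augment #4: 12→6→3→7→9→10 bottleneck 4, total now 39
augment #5: 12→6→8→0→11→10 bottleneck 2, total now 41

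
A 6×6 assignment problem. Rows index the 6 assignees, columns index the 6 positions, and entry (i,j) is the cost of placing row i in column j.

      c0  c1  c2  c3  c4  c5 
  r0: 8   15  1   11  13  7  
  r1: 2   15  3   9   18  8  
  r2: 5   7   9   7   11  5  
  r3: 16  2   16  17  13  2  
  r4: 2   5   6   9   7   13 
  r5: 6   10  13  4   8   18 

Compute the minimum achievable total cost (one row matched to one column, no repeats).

optimal assignment: row0→col2 (cost 1), row1→col0 (cost 2), row2→col5 (cost 5), row3→col1 (cost 2), row4→col4 (cost 7), row5→col3 (cost 4)
total = 1 + 2 + 5 + 2 + 7 + 4 = 21

Minimum assignment cost: 21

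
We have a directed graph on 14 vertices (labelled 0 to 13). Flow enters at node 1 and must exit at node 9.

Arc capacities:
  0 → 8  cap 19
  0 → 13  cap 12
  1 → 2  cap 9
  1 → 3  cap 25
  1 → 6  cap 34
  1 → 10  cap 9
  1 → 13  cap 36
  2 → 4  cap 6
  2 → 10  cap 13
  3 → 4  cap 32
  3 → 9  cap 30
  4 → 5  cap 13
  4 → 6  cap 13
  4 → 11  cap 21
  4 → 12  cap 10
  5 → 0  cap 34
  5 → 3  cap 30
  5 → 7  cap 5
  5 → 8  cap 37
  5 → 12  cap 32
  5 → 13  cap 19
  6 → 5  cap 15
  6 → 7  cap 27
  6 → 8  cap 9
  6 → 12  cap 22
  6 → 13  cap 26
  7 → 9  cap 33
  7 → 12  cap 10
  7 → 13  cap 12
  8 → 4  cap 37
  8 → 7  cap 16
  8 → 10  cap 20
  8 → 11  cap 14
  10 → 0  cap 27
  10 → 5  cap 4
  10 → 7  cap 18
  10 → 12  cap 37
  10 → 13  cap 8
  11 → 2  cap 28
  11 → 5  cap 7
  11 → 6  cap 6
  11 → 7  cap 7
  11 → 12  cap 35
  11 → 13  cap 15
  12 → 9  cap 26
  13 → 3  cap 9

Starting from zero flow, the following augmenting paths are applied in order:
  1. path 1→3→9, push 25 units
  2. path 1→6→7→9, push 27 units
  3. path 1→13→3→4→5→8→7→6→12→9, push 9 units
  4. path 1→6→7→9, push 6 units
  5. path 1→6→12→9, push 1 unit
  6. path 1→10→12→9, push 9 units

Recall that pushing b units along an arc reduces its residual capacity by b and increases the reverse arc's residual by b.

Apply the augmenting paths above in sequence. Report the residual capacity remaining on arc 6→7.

Residual capacity of (6,7): 3

after path 1 (1→3→9, push 25): res(6,7)=27
after path 2 (1→6→7→9, push 27): res(6,7)=0
after path 3 (1→13→3→4→5→8→7→6→12→9, push 9): res(6,7)=9
after path 4 (1→6→7→9, push 6): res(6,7)=3
after path 5 (1→6→12→9, push 1): res(6,7)=3
after path 6 (1→10→12→9, push 9): res(6,7)=3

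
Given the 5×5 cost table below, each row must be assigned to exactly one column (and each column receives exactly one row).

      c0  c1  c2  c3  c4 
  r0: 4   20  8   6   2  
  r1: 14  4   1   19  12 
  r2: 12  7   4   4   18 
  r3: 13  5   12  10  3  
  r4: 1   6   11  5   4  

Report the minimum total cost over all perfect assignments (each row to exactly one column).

Minimum assignment cost: 13

optimal assignment: row0→col4 (cost 2), row1→col2 (cost 1), row2→col3 (cost 4), row3→col1 (cost 5), row4→col0 (cost 1)
total = 2 + 1 + 4 + 5 + 1 = 13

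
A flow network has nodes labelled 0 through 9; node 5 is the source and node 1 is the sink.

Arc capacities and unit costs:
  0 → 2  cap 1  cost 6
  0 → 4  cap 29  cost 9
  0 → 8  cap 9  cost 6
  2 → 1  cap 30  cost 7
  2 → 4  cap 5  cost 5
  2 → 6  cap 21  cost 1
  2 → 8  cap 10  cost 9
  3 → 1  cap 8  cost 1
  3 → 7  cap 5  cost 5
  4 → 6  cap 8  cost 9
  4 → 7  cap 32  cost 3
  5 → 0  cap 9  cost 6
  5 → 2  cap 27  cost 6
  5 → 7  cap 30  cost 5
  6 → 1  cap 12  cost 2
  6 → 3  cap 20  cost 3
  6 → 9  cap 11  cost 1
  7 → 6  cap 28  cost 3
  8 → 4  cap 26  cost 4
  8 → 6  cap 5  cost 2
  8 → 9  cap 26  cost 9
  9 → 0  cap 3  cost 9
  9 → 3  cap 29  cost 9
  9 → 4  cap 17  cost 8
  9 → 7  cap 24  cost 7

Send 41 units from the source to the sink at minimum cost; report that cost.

shortest-cost path #1: 5→2→6→1 push 12 @ unit cost 9 (adds 108)
shortest-cost path #2: 5→2→6→3→1 push 8 @ unit cost 11 (adds 88)
shortest-cost path #3: 5→2→1 push 7 @ unit cost 13 (adds 91)
shortest-cost path #4: 5→7→6→2→1 push 14 @ unit cost 14 (adds 196)
total cost = 483

Minimum cost for 41 units: 483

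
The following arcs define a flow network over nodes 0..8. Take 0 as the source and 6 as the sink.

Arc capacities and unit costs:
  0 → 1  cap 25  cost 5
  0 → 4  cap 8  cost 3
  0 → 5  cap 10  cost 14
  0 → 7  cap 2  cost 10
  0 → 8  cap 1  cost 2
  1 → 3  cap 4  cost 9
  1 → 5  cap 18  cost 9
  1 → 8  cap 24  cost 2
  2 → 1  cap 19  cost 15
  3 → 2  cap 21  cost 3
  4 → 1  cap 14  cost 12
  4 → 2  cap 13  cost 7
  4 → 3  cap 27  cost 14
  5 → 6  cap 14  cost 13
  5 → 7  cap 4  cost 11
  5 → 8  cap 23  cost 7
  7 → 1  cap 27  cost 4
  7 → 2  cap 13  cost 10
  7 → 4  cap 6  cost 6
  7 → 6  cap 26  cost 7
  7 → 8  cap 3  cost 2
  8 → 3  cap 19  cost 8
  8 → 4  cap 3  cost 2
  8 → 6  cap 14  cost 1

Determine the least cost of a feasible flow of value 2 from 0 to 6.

shortest-cost path #1: 0→8→6 push 1 @ unit cost 3 (adds 3)
shortest-cost path #2: 0→1→8→6 push 1 @ unit cost 8 (adds 8)
total cost = 11

Minimum cost for 2 units: 11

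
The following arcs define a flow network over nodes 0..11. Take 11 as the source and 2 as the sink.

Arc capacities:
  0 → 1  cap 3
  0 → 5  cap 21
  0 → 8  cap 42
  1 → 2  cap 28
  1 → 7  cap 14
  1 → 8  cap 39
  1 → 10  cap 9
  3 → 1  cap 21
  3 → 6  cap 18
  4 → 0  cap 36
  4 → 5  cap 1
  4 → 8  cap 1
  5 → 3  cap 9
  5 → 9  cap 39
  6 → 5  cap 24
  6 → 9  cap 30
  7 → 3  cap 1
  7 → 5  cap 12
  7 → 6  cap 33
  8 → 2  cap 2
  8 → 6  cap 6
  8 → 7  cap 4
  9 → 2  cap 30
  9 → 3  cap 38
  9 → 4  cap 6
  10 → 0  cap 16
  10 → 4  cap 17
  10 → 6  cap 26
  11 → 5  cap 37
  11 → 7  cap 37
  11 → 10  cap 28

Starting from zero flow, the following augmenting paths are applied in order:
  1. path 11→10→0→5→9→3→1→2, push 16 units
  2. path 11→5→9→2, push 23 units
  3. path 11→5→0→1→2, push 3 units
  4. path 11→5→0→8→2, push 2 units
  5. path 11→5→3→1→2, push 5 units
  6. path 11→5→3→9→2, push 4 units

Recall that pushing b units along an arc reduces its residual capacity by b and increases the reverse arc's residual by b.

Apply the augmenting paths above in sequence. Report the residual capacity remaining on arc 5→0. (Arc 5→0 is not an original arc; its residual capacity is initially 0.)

Residual capacity of (5,0): 11

after path 1 (11→10→0→5→9→3→1→2, push 16): res(5,0)=16
after path 2 (11→5→9→2, push 23): res(5,0)=16
after path 3 (11→5→0→1→2, push 3): res(5,0)=13
after path 4 (11→5→0→8→2, push 2): res(5,0)=11
after path 5 (11→5→3→1→2, push 5): res(5,0)=11
after path 6 (11→5→3→9→2, push 4): res(5,0)=11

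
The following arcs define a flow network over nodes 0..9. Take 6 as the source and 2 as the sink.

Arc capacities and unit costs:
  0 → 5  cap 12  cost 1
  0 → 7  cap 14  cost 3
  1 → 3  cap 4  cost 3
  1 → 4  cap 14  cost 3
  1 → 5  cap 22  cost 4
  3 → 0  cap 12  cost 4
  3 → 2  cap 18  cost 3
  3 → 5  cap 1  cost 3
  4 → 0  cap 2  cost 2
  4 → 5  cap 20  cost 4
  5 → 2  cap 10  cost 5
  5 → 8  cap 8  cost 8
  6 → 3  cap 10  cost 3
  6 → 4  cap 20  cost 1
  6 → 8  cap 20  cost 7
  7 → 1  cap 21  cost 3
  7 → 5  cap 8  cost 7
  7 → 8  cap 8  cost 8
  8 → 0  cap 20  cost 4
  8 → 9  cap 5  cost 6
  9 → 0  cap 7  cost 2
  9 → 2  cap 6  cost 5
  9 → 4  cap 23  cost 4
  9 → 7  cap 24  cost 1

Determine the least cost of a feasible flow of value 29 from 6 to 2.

shortest-cost path #1: 6→3→2 push 10 @ unit cost 6 (adds 60)
shortest-cost path #2: 6→4→0→5→2 push 2 @ unit cost 9 (adds 18)
shortest-cost path #3: 6→4→5→2 push 8 @ unit cost 10 (adds 80)
shortest-cost path #4: 6→4→5→0→7→1→3→2 push 2 @ unit cost 16 (adds 32)
shortest-cost path #5: 6→8→9→2 push 5 @ unit cost 18 (adds 90)
shortest-cost path #6: 6→8→0→7→1→3→2 push 2 @ unit cost 23 (adds 46)
total cost = 326

Minimum cost for 29 units: 326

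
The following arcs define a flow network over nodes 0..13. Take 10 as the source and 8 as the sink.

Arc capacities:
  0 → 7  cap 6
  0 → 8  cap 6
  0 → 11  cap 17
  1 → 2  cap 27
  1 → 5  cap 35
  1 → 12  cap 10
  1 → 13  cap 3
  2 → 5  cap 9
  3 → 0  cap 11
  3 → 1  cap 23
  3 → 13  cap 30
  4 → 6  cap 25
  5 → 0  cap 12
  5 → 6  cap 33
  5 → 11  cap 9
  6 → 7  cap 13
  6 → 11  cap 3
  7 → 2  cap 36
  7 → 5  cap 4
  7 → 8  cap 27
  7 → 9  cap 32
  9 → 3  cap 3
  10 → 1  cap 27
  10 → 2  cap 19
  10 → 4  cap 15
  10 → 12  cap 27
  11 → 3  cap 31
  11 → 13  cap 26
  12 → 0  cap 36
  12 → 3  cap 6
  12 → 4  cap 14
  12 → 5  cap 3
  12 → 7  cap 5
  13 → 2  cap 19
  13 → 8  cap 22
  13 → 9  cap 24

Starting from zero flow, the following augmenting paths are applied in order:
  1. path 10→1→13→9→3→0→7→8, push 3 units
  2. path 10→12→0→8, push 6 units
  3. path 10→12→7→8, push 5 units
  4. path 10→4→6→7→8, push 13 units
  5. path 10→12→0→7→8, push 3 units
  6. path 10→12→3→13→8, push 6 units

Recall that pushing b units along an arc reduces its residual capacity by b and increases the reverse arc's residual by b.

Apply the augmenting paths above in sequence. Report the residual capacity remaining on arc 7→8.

Residual capacity of (7,8): 3

after path 1 (10→1→13→9→3→0→7→8, push 3): res(7,8)=24
after path 2 (10→12→0→8, push 6): res(7,8)=24
after path 3 (10→12→7→8, push 5): res(7,8)=19
after path 4 (10→4→6→7→8, push 13): res(7,8)=6
after path 5 (10→12→0→7→8, push 3): res(7,8)=3
after path 6 (10→12→3→13→8, push 6): res(7,8)=3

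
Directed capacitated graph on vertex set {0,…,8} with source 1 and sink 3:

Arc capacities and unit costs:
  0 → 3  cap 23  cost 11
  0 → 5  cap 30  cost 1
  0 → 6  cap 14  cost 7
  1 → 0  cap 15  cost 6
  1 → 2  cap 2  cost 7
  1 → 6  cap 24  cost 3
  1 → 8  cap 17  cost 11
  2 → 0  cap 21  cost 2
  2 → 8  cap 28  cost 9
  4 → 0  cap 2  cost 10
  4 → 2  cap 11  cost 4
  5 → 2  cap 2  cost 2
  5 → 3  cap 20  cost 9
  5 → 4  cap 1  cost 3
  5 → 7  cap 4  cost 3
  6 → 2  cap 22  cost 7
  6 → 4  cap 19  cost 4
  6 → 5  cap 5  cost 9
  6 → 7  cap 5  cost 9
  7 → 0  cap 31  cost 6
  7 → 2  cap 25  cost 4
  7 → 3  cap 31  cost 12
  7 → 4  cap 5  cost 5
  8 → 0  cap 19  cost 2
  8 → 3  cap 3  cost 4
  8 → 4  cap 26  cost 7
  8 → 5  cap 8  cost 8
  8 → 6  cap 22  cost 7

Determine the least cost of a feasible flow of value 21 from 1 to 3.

shortest-cost path #1: 1→8→3 push 3 @ unit cost 15 (adds 45)
shortest-cost path #2: 1→0→5→3 push 15 @ unit cost 16 (adds 240)
shortest-cost path #3: 1→2→0→5→3 push 2 @ unit cost 19 (adds 38)
shortest-cost path #4: 1→6→5→3 push 1 @ unit cost 21 (adds 21)
total cost = 344

Minimum cost for 21 units: 344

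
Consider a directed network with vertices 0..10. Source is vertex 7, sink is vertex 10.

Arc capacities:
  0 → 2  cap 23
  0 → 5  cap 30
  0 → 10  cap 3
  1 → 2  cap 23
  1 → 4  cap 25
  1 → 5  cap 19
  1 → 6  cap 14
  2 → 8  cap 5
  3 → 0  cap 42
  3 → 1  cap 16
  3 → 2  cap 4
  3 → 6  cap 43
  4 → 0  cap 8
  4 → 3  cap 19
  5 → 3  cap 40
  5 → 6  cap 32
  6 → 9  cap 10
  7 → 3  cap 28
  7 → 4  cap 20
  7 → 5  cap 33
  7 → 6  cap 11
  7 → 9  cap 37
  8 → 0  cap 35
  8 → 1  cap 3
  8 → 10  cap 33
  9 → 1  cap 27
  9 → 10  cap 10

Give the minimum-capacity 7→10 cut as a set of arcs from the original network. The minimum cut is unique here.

Min-cut arcs: {(0,10), (2,8), (9,10)} (total capacity 18)

augment #1: 7→9→10 push 10
augment #2: 7→3→0→10 push 3
augment #3: 7→3→2→8→10 push 4
augment #4: 7→3→0→2→8→10 push 1
max flow = 18; residual-reachable set from 7 gives S-side
cut edges (S→T): {(0,10), (2,8), (9,10)} total cap 18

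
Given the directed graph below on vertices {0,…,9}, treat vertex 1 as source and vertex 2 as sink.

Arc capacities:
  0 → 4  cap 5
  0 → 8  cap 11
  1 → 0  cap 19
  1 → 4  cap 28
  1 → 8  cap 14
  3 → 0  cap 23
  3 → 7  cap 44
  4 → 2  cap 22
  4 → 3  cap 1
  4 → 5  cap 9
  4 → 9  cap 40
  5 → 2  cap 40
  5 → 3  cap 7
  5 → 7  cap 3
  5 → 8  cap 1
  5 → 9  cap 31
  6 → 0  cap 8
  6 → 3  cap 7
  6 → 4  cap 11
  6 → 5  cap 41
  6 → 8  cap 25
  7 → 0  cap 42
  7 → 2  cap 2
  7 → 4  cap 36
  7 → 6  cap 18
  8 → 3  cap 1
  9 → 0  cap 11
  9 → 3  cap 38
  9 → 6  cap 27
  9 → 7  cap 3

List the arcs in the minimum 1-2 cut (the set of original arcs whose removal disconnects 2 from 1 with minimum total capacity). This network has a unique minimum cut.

Min-cut arcs: {(0,4), (1,4), (8,3)} (total capacity 34)

augment #1: 1→4→2 push 22
augment #2: 1→4→5→2 push 6
augment #3: 1→0→4→5→2 push 3
augment #4: 1→8→3→7→2 push 1
augment #5: 1→0→4→3→7→2 push 1
augment #6: 1→0→4→9→6→5→2 push 1
max flow = 34; residual-reachable set from 1 gives S-side
cut edges (S→T): {(0,4), (1,4), (8,3)} total cap 34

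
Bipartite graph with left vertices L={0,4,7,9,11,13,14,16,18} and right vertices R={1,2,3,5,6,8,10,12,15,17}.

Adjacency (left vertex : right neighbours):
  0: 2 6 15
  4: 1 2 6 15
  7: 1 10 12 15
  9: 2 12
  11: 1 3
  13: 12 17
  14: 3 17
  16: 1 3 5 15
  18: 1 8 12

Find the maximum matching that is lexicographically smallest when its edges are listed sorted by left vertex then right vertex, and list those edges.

|M| = 9 (so the lex-smallest maximum matching has 9 edges)
process left vertices in ascending order; for each, take the smallest-labelled available neighbour that still permits 9 edges overall, or leave it unmatched if none does
lex-smallest matching: {0-2, 4-6, 7-10, 9-12, 11-1, 13-17, 14-3, 16-5, 18-8}

Lex-smallest maximum matching: {(0,2), (4,6), (7,10), (9,12), (11,1), (13,17), (14,3), (16,5), (18,8)}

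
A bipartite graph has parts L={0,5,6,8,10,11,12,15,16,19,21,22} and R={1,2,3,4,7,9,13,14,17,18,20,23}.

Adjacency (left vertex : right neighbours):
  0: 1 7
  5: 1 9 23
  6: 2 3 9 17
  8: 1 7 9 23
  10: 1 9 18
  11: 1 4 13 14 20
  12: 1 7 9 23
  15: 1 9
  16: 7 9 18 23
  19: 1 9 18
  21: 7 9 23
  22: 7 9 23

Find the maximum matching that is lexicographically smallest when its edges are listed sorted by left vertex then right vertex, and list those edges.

|M| = 7 (so the lex-smallest maximum matching has 7 edges)
process left vertices in ascending order; for each, take the smallest-labelled available neighbour that still permits 7 edges overall, or leave it unmatched if none does
lex-smallest matching: {0-1, 5-9, 6-2, 8-7, 10-18, 11-4, 12-23}

Lex-smallest maximum matching: {(0,1), (5,9), (6,2), (8,7), (10,18), (11,4), (12,23)}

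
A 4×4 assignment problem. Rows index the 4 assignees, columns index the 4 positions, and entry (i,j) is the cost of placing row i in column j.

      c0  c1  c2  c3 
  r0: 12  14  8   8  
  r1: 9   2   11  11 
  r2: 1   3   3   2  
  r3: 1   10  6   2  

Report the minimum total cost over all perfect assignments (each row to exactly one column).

one of 2 optimal assignments: row0→col2 (cost 8), row1→col1 (cost 2), row2→col0 (cost 1), row3→col3 (cost 2)
total = 8 + 2 + 1 + 2 = 13

Minimum assignment cost: 13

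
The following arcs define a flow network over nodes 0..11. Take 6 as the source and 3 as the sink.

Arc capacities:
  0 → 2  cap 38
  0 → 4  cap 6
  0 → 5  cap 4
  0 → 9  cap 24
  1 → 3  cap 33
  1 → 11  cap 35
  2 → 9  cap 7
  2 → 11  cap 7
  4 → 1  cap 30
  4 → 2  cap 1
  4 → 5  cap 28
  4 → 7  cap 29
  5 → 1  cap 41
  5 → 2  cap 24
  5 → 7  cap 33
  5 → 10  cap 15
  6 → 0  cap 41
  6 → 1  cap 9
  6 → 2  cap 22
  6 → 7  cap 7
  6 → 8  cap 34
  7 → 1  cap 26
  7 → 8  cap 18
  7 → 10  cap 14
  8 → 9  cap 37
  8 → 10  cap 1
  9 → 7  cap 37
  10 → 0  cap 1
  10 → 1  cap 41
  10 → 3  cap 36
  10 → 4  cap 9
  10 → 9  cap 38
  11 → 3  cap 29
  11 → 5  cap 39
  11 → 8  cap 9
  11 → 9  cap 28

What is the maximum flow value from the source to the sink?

augment #1: 6→1→3 bottleneck 9, total now 9
augment #2: 6→2→11→3 bottleneck 7, total now 16
augment #3: 6→7→1→3 bottleneck 7, total now 23
augment #4: 6→8→10→3 bottleneck 1, total now 24
augment #5: 6→0→4→1→3 bottleneck 6, total now 30
augment #6: 6→0→5→1→3 bottleneck 4, total now 34
augment #7: 6→0→9→7→1→3 bottleneck 7, total now 41
augment #8: 6→0→9→7→10→3 bottleneck 14, total now 55
augment #9: 6→0→9→7→1→11→3 bottleneck 3, total now 58
augment #10: 6→2→9→7→1→11→3 bottleneck 7, total now 65
augment #11: 6→8→9→7→1→11→3 bottleneck 2, total now 67

Maximum flow value: 67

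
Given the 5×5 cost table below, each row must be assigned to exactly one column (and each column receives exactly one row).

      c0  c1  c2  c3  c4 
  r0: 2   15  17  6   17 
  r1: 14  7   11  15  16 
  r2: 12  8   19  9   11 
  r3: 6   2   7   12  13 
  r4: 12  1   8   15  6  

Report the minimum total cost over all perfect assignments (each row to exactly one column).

optimal assignment: row0→col0 (cost 2), row1→col2 (cost 11), row2→col3 (cost 9), row3→col1 (cost 2), row4→col4 (cost 6)
total = 2 + 11 + 9 + 2 + 6 = 30

Minimum assignment cost: 30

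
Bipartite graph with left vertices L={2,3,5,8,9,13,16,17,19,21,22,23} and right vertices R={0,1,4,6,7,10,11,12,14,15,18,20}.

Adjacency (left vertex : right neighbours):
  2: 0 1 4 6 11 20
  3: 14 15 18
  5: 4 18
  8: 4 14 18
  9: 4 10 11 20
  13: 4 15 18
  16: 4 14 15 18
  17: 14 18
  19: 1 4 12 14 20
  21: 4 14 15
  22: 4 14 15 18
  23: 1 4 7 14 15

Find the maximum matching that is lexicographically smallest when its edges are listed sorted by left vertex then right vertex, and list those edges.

|M| = 8 (so the lex-smallest maximum matching has 8 edges)
process left vertices in ascending order; for each, take the smallest-labelled available neighbour that still permits 8 edges overall, or leave it unmatched if none does
lex-smallest matching: {2-0, 3-14, 5-4, 8-18, 9-10, 13-15, 19-1, 23-7}

Lex-smallest maximum matching: {(2,0), (3,14), (5,4), (8,18), (9,10), (13,15), (19,1), (23,7)}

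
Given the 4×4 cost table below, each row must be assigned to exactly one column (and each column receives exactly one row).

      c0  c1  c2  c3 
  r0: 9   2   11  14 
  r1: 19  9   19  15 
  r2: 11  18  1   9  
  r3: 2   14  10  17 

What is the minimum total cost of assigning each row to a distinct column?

Minimum assignment cost: 20

optimal assignment: row0→col1 (cost 2), row1→col3 (cost 15), row2→col2 (cost 1), row3→col0 (cost 2)
total = 2 + 15 + 1 + 2 = 20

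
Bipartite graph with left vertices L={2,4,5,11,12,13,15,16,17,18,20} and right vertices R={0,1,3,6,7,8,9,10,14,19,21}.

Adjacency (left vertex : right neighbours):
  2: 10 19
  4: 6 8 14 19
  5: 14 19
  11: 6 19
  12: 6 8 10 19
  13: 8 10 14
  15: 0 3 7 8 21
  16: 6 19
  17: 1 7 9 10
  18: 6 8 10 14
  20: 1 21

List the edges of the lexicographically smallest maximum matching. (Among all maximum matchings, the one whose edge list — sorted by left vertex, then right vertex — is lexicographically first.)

|M| = 8 (so the lex-smallest maximum matching has 8 edges)
process left vertices in ascending order; for each, take the smallest-labelled available neighbour that still permits 8 edges overall, or leave it unmatched if none does
lex-smallest matching: {2-10, 4-6, 5-14, 11-19, 12-8, 15-0, 17-1, 20-21}

Lex-smallest maximum matching: {(2,10), (4,6), (5,14), (11,19), (12,8), (15,0), (17,1), (20,21)}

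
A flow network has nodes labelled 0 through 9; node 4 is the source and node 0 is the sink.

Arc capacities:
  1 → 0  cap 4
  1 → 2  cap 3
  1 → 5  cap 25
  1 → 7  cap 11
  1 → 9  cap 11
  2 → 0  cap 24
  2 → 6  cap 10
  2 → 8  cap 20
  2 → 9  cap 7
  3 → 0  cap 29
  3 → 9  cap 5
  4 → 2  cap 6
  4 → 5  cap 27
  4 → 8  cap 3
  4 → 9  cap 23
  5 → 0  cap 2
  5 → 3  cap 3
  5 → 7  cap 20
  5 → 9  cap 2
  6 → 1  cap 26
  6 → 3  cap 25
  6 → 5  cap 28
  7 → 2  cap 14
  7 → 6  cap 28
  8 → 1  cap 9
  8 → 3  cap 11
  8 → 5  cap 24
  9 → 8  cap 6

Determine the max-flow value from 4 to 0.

Maximum flow value: 40

augment #1: 4→2→0 bottleneck 6, total now 6
augment #2: 4→5→0 bottleneck 2, total now 8
augment #3: 4→5→3→0 bottleneck 3, total now 11
augment #4: 4→8→1→0 bottleneck 3, total now 14
augment #5: 4→5→7→2→0 bottleneck 14, total now 28
augment #6: 4→9→8→1→0 bottleneck 1, total now 29
augment #7: 4→9→8→3→0 bottleneck 5, total now 34
augment #8: 4→5→7→6→3→0 bottleneck 6, total now 40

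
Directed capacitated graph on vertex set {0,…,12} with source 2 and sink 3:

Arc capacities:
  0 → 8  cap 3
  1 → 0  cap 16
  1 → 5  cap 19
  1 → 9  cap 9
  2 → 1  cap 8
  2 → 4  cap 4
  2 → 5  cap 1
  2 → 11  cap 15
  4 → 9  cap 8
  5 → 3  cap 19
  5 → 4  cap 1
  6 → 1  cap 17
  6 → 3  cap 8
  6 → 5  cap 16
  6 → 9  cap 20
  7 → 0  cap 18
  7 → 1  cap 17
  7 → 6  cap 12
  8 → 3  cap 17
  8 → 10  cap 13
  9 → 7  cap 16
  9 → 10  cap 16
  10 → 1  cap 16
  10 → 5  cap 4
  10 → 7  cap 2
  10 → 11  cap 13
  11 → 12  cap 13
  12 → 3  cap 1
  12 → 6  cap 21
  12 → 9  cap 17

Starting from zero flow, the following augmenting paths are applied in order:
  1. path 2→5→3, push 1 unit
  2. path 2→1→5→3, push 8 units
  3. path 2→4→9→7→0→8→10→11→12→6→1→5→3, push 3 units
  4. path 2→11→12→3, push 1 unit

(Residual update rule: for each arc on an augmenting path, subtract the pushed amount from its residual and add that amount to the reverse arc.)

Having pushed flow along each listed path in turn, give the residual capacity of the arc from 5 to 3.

Residual capacity of (5,3): 7

after path 1 (2→5→3, push 1): res(5,3)=18
after path 2 (2→1→5→3, push 8): res(5,3)=10
after path 3 (2→4→9→7→0→8→10→11→12→6→1→5→3, push 3): res(5,3)=7
after path 4 (2→11→12→3, push 1): res(5,3)=7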